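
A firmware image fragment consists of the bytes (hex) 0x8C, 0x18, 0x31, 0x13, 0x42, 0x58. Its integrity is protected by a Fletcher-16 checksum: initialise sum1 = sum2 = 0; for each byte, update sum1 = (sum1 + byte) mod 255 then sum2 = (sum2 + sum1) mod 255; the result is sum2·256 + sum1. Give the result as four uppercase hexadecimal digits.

Running sums (mod 255):
  after byte 0 (0x8C): sum1=140, sum2=140
  after byte 1 (0x18): sum1=164, sum2=49
  after byte 2 (0x31): sum1=213, sum2=7
  after byte 3 (0x13): sum1=232, sum2=239
  after byte 4 (0x42): sum1=43, sum2=27
  after byte 5 (0x58): sum1=131, sum2=158
Checksum = sum2·256 + sum1 = 158·256 + 131 = 40579 = 0x9E83.

9E83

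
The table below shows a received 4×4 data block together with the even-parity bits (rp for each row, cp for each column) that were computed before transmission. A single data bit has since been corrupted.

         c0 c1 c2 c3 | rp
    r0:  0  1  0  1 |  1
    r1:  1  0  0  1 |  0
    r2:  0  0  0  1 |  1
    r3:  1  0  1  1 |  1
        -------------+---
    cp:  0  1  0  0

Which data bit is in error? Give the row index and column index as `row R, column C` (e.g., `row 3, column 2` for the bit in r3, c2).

Recompute each row's even parity and compare to rp:
  r0: data parity 0, sent rp 1 → mismatch
  r1: data parity 0, sent rp 0 → ok
  r2: data parity 1, sent rp 1 → ok
  r3: data parity 1, sent rp 1 → ok
Recompute each column's even parity and compare to cp:
  c0: data parity 0, sent cp 0 → ok
  c1: data parity 1, sent cp 1 → ok
  c2: data parity 1, sent cp 0 → mismatch
  c3: data parity 0, sent cp 0 → ok
Exactly one row (r0) and one column (c2) fail → the flipped bit is at their intersection.

row 0, column 2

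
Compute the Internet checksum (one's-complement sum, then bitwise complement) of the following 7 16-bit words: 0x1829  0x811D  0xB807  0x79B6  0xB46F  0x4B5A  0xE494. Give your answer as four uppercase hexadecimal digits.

509C

One's-complement addition (fold any carry out of bit 15 back into bit 0):
  0x1829 + 0x811D = 0x09946
  0x9946 + 0xB807 = 0x1514D → wrap carry → 0x514E
  0x514E + 0x79B6 = 0x0CB04
  0xCB04 + 0xB46F = 0x17F73 → wrap carry → 0x7F74
  0x7F74 + 0x4B5A = 0x0CACE
  0xCACE + 0xE494 = 0x1AF62 → wrap carry → 0xAF63
One's-complement sum = 0xAF63.
Checksum = ~0xAF63 & 0xFFFF = 0x509C.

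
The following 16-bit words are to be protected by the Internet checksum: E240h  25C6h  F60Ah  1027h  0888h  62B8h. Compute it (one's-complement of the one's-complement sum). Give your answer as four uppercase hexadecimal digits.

One's-complement addition (fold any carry out of bit 15 back into bit 0):
  0xE240 + 0x25C6 = 0x10806 → wrap carry → 0x0807
  0x0807 + 0xF60A = 0x0FE11
  0xFE11 + 0x1027 = 0x10E38 → wrap carry → 0x0E39
  0x0E39 + 0x0888 = 0x016C1
  0x16C1 + 0x62B8 = 0x07979
One's-complement sum = 0x7979.
Checksum = ~0x7979 & 0xFFFF = 0x8686.

8686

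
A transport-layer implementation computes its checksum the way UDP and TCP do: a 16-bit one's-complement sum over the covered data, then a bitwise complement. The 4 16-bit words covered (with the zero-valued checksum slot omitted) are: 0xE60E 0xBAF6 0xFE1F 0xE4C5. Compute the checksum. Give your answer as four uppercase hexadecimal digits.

7C14

One's-complement addition (fold any carry out of bit 15 back into bit 0):
  0xE60E + 0xBAF6 = 0x1A104 → wrap carry → 0xA105
  0xA105 + 0xFE1F = 0x19F24 → wrap carry → 0x9F25
  0x9F25 + 0xE4C5 = 0x183EA → wrap carry → 0x83EB
One's-complement sum = 0x83EB.
Checksum = ~0x83EB & 0xFFFF = 0x7C14.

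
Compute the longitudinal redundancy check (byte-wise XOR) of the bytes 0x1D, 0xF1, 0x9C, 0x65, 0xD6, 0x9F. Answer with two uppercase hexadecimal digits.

XOR the bytes together:
  start with 0x1D
  0x1D ⊕ 0xF1 = 0xEC
  0xEC ⊕ 0x9C = 0x70
  0x70 ⊕ 0x65 = 0x15
  0x15 ⊕ 0xD6 = 0xC3
  0xC3 ⊕ 0x9F = 0x5C

5C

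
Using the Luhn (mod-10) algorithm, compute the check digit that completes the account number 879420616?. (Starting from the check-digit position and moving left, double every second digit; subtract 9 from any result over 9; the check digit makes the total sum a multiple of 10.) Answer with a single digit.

Partial digits right→left: 6 1 6 0 2 4 9 7 8
Double every second digit counting from the check-digit position (so the 1st, 3rd, 5th, ... of the partial from the right).
  doubled (with −9 where >9): 3 3 4 9 7 → sum 26
  kept as-is: 1 0 4 7 → sum 12
Total = 26 + 12 = 38.
Check digit = (10 − (38 mod 10)) mod 10 = 2.

2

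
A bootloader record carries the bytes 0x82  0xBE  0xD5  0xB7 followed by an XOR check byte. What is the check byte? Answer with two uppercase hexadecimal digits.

5E

XOR the bytes together:
  start with 0x82
  0x82 ⊕ 0xBE = 0x3C
  0x3C ⊕ 0xD5 = 0xE9
  0xE9 ⊕ 0xB7 = 0x5E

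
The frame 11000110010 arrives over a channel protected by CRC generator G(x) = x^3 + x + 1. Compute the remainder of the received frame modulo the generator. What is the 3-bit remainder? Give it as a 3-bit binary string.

100

Modulo-2 division of 11000110010 by 1011:
  pos 0: 1100 XOR 1011 = 0111
  pos 1: 1110 XOR 1011 = 0101
  pos 2: 1011 XOR 1011 = 0000
  pos 6: 1001 XOR 1011 = 0010
Remainder = 100 (nonzero — an error is detected).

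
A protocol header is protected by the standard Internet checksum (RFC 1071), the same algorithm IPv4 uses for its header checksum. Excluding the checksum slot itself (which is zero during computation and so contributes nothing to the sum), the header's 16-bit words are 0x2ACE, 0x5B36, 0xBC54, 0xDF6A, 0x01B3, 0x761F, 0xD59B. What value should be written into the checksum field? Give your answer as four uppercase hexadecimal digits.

One's-complement addition (fold any carry out of bit 15 back into bit 0):
  0x2ACE + 0x5B36 = 0x08604
  0x8604 + 0xBC54 = 0x14258 → wrap carry → 0x4259
  0x4259 + 0xDF6A = 0x121C3 → wrap carry → 0x21C4
  0x21C4 + 0x01B3 = 0x02377
  0x2377 + 0x761F = 0x09996
  0x9996 + 0xD59B = 0x16F31 → wrap carry → 0x6F32
One's-complement sum = 0x6F32.
Checksum = ~0x6F32 & 0xFFFF = 0x90CD.

90CD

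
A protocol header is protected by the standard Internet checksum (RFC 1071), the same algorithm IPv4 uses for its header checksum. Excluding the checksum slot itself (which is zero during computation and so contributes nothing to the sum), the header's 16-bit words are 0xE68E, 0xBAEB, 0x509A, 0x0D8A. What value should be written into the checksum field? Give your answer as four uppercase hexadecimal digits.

One's-complement addition (fold any carry out of bit 15 back into bit 0):
  0xE68E + 0xBAEB = 0x1A179 → wrap carry → 0xA17A
  0xA17A + 0x509A = 0x0F214
  0xF214 + 0x0D8A = 0x0FF9E
One's-complement sum = 0xFF9E.
Checksum = ~0xFF9E & 0xFFFF = 0x0061.

0061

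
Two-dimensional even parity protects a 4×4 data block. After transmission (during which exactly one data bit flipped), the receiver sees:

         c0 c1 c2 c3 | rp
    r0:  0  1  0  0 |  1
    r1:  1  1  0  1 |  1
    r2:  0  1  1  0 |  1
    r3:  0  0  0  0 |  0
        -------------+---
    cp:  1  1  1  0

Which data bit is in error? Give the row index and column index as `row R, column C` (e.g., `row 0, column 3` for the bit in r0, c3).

row 2, column 3

Recompute each row's even parity and compare to rp:
  r0: data parity 1, sent rp 1 → ok
  r1: data parity 1, sent rp 1 → ok
  r2: data parity 0, sent rp 1 → mismatch
  r3: data parity 0, sent rp 0 → ok
Recompute each column's even parity and compare to cp:
  c0: data parity 1, sent cp 1 → ok
  c1: data parity 1, sent cp 1 → ok
  c2: data parity 1, sent cp 1 → ok
  c3: data parity 1, sent cp 0 → mismatch
Exactly one row (r2) and one column (c3) fail → the flipped bit is at their intersection.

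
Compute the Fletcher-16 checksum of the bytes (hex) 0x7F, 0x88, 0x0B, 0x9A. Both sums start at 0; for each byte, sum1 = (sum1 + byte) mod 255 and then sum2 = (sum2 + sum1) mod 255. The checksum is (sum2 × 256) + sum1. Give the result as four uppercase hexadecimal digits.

48AD

Running sums (mod 255):
  after byte 0 (0x7F): sum1=127, sum2=127
  after byte 1 (0x88): sum1=8, sum2=135
  after byte 2 (0x0B): sum1=19, sum2=154
  after byte 3 (0x9A): sum1=173, sum2=72
Checksum = sum2·256 + sum1 = 72·256 + 173 = 18605 = 0x48AD.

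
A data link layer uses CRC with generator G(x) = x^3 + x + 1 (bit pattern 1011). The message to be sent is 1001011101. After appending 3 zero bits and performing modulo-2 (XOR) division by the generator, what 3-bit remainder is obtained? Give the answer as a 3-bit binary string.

011

Append 3 zeros: 1001011101000. Divide by 1011 (XOR where the leading bit is 1):
  pos 0: 1001 XOR 1011 = 0010
  pos 2: 1001 XOR 1011 = 0010
  pos 4: 1011 XOR 1011 = 0000
  pos 9: 1000 XOR 1011 = 0011
Remainder (last 3 bits) = 011. This is the CRC / FCS.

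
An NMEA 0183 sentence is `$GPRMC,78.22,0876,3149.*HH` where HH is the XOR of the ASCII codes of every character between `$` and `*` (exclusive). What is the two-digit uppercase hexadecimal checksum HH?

6E

XOR the ASCII codes of the payload characters:
  'G' = 0x47 → acc = 0x47
  'P' = 0x50 → acc = 0x17
  'R' = 0x52 → acc = 0x45
  'M' = 0x4D → acc = 0x08
  'C' = 0x43 → acc = 0x4B
  ',' = 0x2C → acc = 0x67
  '7' = 0x37 → acc = 0x50
  '8' = 0x38 → acc = 0x68
  '.' = 0x2E → acc = 0x46
  '2' = 0x32 → acc = 0x74
  '2' = 0x32 → acc = 0x46
  ',' = 0x2C → acc = 0x6A
  '0' = 0x30 → acc = 0x5A
  '8' = 0x38 → acc = 0x62
  '7' = 0x37 → acc = 0x55
  '6' = 0x36 → acc = 0x63
  ',' = 0x2C → acc = 0x4F
  '3' = 0x33 → acc = 0x7C
  '1' = 0x31 → acc = 0x4D
  '4' = 0x34 → acc = 0x79
  '9' = 0x39 → acc = 0x40
  '.' = 0x2E → acc = 0x6E
Checksum = 0x6E.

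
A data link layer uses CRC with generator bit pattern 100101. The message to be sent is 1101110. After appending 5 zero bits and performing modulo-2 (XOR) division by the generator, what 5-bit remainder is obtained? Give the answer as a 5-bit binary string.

00101

Append 5 zeros: 110111000000. Divide by 100101 (XOR where the leading bit is 1):
  pos 0: 110111 XOR 100101 = 010010
  pos 1: 100100 XOR 100101 = 000001
  pos 6: 100000 XOR 100101 = 000101
Remainder (last 5 bits) = 00101. This is the CRC / FCS.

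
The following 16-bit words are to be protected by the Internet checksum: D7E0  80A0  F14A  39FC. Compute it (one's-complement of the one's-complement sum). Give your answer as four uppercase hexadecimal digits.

7C37

One's-complement addition (fold any carry out of bit 15 back into bit 0):
  0xD7E0 + 0x80A0 = 0x15880 → wrap carry → 0x5881
  0x5881 + 0xF14A = 0x149CB → wrap carry → 0x49CC
  0x49CC + 0x39FC = 0x083C8
One's-complement sum = 0x83C8.
Checksum = ~0x83C8 & 0xFFFF = 0x7C37.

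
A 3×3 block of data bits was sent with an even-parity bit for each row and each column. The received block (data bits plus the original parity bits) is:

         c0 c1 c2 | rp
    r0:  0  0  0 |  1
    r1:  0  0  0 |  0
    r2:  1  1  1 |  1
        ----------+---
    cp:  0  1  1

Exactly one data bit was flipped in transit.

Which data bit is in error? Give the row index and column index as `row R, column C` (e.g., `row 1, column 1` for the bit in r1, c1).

row 0, column 0

Recompute each row's even parity and compare to rp:
  r0: data parity 0, sent rp 1 → mismatch
  r1: data parity 0, sent rp 0 → ok
  r2: data parity 1, sent rp 1 → ok
Recompute each column's even parity and compare to cp:
  c0: data parity 1, sent cp 0 → mismatch
  c1: data parity 1, sent cp 1 → ok
  c2: data parity 1, sent cp 1 → ok
Exactly one row (r0) and one column (c0) fail → the flipped bit is at their intersection.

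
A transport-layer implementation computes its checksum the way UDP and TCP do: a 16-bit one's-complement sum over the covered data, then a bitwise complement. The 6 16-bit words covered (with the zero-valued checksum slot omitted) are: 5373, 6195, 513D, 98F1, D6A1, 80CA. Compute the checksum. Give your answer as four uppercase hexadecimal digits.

One's-complement addition (fold any carry out of bit 15 back into bit 0):
  0x5373 + 0x6195 = 0x0B508
  0xB508 + 0x513D = 0x10645 → wrap carry → 0x0646
  0x0646 + 0x98F1 = 0x09F37
  0x9F37 + 0xD6A1 = 0x175D8 → wrap carry → 0x75D9
  0x75D9 + 0x80CA = 0x0F6A3
One's-complement sum = 0xF6A3.
Checksum = ~0xF6A3 & 0xFFFF = 0x095C.

095C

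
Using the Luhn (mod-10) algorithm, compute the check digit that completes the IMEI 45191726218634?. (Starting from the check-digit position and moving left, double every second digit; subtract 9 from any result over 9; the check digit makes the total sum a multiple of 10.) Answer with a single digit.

Partial digits right→left: 4 3 6 8 1 2 6 2 7 1 9 1 5 4
Double every second digit counting from the check-digit position (so the 1st, 3rd, 5th, ... of the partial from the right).
  doubled (with −9 where >9): 8 3 2 3 5 9 1 → sum 31
  kept as-is: 3 8 2 2 1 1 4 → sum 21
Total = 31 + 21 = 52.
Check digit = (10 − (52 mod 10)) mod 10 = 8.

8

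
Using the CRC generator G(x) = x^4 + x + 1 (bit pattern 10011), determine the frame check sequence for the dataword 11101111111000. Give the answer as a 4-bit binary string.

Append 4 zeros: 111011111110000000. Divide by 10011 (XOR where the leading bit is 1):
  pos 0: 11101 XOR 10011 = 01110
  pos 1: 11101 XOR 10011 = 01110
  pos 2: 11101 XOR 10011 = 01110
  pos 3: 11101 XOR 10011 = 01110
  pos 4: 11101 XOR 10011 = 01110
  pos 5: 11101 XOR 10011 = 01110
  pos 6: 11101 XOR 10011 = 01110
  pos 7: 11100 XOR 10011 = 01111
  pos 8: 11110 XOR 10011 = 01101
  pos 9: 11010 XOR 10011 = 01001
  pos 10: 10010 XOR 10011 = 00001
Remainder (last 4 bits) = 1000. This is the CRC / FCS.

1000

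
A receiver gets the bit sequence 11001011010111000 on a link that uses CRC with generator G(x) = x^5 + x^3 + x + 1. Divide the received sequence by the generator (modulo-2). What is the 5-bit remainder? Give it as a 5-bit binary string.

Modulo-2 division of 11001011010111000 by 101011:
  pos 0: 110010 XOR 101011 = 011001
  pos 1: 110011 XOR 101011 = 011000
  pos 2: 110001 XOR 101011 = 011010
  pos 3: 110100 XOR 101011 = 011111
  pos 4: 111111 XOR 101011 = 010100
  pos 5: 101000 XOR 101011 = 000011
  pos 9: 111110 XOR 101011 = 010101
  pos 10: 101010 XOR 101011 = 000001
Remainder = 00010 (nonzero — an error is detected).

00010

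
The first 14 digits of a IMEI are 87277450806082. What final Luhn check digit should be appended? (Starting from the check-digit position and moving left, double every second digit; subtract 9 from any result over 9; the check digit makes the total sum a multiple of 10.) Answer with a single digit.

4

Partial digits right→left: 2 8 0 6 0 8 0 5 4 7 7 2 7 8
Double every second digit counting from the check-digit position (so the 1st, 3rd, 5th, ... of the partial from the right).
  doubled (with −9 where >9): 4 0 0 0 8 5 5 → sum 22
  kept as-is: 8 6 8 5 7 2 8 → sum 44
Total = 22 + 44 = 66.
Check digit = (10 − (66 mod 10)) mod 10 = 4.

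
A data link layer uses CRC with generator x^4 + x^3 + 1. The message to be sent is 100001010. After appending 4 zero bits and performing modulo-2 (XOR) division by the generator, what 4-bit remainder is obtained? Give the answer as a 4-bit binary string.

Append 4 zeros: 1000010100000. Divide by 11001 (XOR where the leading bit is 1):
  pos 0: 10000 XOR 11001 = 01001
  pos 1: 10011 XOR 11001 = 01010
  pos 2: 10100 XOR 11001 = 01101
  pos 3: 11011 XOR 11001 = 00010
  pos 6: 10000 XOR 11001 = 01001
  pos 7: 10010 XOR 11001 = 01011
  pos 8: 10110 XOR 11001 = 01111
Remainder (last 4 bits) = 1111. This is the CRC / FCS.

1111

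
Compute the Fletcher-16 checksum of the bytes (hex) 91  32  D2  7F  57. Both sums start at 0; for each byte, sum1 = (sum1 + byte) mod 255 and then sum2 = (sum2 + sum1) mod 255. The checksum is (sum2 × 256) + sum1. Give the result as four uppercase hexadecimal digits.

Running sums (mod 255):
  after byte 0 (91): sum1=145, sum2=145
  after byte 1 (32): sum1=195, sum2=85
  after byte 2 (D2): sum1=150, sum2=235
  after byte 3 (7F): sum1=22, sum2=2
  after byte 4 (57): sum1=109, sum2=111
Checksum = sum2·256 + sum1 = 111·256 + 109 = 28525 = 0x6F6D.

6F6D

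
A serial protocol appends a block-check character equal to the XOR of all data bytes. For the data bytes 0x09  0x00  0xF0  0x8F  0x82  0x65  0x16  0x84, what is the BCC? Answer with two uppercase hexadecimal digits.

XOR the bytes together:
  start with 0x09
  0x09 ⊕ 0x00 = 0x09
  0x09 ⊕ 0xF0 = 0xF9
  0xF9 ⊕ 0x8F = 0x76
  0x76 ⊕ 0x82 = 0xF4
  0xF4 ⊕ 0x65 = 0x91
  0x91 ⊕ 0x16 = 0x87
  0x87 ⊕ 0x84 = 0x03

03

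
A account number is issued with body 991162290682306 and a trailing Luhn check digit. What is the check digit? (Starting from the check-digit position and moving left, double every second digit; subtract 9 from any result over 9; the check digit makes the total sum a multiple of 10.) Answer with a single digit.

Partial digits right→left: 6 0 3 2 8 6 0 9 2 2 6 1 1 9 9
Double every second digit counting from the check-digit position (so the 1st, 3rd, 5th, ... of the partial from the right).
  doubled (with −9 where >9): 3 6 7 0 4 3 2 9 → sum 34
  kept as-is: 0 2 6 9 2 1 9 → sum 29
Total = 34 + 29 = 63.
Check digit = (10 − (63 mod 10)) mod 10 = 7.

7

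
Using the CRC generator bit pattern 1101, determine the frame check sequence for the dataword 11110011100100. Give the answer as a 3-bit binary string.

001

Append 3 zeros: 11110011100100000. Divide by 1101 (XOR where the leading bit is 1):
  pos 0: 1111 XOR 1101 = 0010
  pos 2: 1000 XOR 1101 = 0101
  pos 3: 1011 XOR 1101 = 0110
  pos 4: 1101 XOR 1101 = 0000
  pos 8: 1001 XOR 1101 = 0100
  pos 9: 1000 XOR 1101 = 0101
  pos 10: 1010 XOR 1101 = 0111
  pos 11: 1110 XOR 1101 = 0011
  pos 13: 1100 XOR 1101 = 0001
Remainder (last 3 bits) = 001. This is the CRC / FCS.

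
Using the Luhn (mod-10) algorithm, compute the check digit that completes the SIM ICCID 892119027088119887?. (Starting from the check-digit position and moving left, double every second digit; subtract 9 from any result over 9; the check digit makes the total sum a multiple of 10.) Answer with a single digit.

Partial digits right→left: 7 8 8 9 1 1 8 8 0 7 2 0 9 1 1 2 9 8
Double every second digit counting from the check-digit position (so the 1st, 3rd, 5th, ... of the partial from the right).
  doubled (with −9 where >9): 5 7 2 7 0 4 9 2 9 → sum 45
  kept as-is: 8 9 1 8 7 0 1 2 8 → sum 44
Total = 45 + 44 = 89.
Check digit = (10 − (89 mod 10)) mod 10 = 1.

1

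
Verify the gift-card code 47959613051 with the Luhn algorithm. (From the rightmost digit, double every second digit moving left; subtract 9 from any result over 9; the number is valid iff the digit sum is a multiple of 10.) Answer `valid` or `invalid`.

From the right, keep odd positions and double even positions (subtract 9 from any doubled value over 9):
  doubled (positions 2,4,...): 1 6 3 1 5 → sum 16
  kept (positions 1,3,...): 1 0 1 9 9 4 → sum 24
Total = 40.
40 mod 10 = 0, so the number is valid.

valid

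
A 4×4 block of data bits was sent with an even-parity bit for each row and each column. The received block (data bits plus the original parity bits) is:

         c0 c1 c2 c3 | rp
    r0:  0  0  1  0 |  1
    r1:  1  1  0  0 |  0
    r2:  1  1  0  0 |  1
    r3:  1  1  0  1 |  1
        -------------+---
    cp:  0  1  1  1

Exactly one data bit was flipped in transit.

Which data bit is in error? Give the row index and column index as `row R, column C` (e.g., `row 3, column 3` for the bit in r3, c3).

row 2, column 0

Recompute each row's even parity and compare to rp:
  r0: data parity 1, sent rp 1 → ok
  r1: data parity 0, sent rp 0 → ok
  r2: data parity 0, sent rp 1 → mismatch
  r3: data parity 1, sent rp 1 → ok
Recompute each column's even parity and compare to cp:
  c0: data parity 1, sent cp 0 → mismatch
  c1: data parity 1, sent cp 1 → ok
  c2: data parity 1, sent cp 1 → ok
  c3: data parity 1, sent cp 1 → ok
Exactly one row (r2) and one column (c0) fail → the flipped bit is at their intersection.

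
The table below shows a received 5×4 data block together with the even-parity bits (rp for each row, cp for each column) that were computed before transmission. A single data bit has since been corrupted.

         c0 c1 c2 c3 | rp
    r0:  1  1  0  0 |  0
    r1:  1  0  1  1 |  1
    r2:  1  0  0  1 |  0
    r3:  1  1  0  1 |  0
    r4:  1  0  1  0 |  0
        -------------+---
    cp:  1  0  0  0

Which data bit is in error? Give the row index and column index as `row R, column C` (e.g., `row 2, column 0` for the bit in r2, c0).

Recompute each row's even parity and compare to rp:
  r0: data parity 0, sent rp 0 → ok
  r1: data parity 1, sent rp 1 → ok
  r2: data parity 0, sent rp 0 → ok
  r3: data parity 1, sent rp 0 → mismatch
  r4: data parity 0, sent rp 0 → ok
Recompute each column's even parity and compare to cp:
  c0: data parity 1, sent cp 1 → ok
  c1: data parity 0, sent cp 0 → ok
  c2: data parity 0, sent cp 0 → ok
  c3: data parity 1, sent cp 0 → mismatch
Exactly one row (r3) and one column (c3) fail → the flipped bit is at their intersection.

row 3, column 3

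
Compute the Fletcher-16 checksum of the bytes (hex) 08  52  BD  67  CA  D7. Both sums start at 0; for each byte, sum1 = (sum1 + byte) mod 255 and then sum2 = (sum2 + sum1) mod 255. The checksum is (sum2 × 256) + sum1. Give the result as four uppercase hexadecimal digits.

Running sums (mod 255):
  after byte 0 (08): sum1=8, sum2=8
  after byte 1 (52): sum1=90, sum2=98
  after byte 2 (BD): sum1=24, sum2=122
  after byte 3 (67): sum1=127, sum2=249
  after byte 4 (CA): sum1=74, sum2=68
  after byte 5 (D7): sum1=34, sum2=102
Checksum = sum2·256 + sum1 = 102·256 + 34 = 26146 = 0x6622.

6622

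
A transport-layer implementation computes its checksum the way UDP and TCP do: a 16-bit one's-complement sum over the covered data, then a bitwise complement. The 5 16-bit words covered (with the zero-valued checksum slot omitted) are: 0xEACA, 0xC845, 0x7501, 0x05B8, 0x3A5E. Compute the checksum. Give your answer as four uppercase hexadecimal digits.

97D7

One's-complement addition (fold any carry out of bit 15 back into bit 0):
  0xEACA + 0xC845 = 0x1B30F → wrap carry → 0xB310
  0xB310 + 0x7501 = 0x12811 → wrap carry → 0x2812
  0x2812 + 0x05B8 = 0x02DCA
  0x2DCA + 0x3A5E = 0x06828
One's-complement sum = 0x6828.
Checksum = ~0x6828 & 0xFFFF = 0x97D7.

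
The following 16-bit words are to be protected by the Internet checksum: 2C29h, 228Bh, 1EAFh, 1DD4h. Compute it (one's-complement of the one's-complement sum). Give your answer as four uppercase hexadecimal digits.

One's-complement addition (fold any carry out of bit 15 back into bit 0):
  0x2C29 + 0x228B = 0x04EB4
  0x4EB4 + 0x1EAF = 0x06D63
  0x6D63 + 0x1DD4 = 0x08B37
One's-complement sum = 0x8B37.
Checksum = ~0x8B37 & 0xFFFF = 0x74C8.

74C8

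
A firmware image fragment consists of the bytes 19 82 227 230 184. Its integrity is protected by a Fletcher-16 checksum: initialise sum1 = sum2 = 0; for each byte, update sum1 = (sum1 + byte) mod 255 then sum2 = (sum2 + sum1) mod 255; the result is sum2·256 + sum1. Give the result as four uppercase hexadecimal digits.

DAE8

Running sums (mod 255):
  after byte 0 (19): sum1=19, sum2=19
  after byte 1 (82): sum1=101, sum2=120
  after byte 2 (227): sum1=73, sum2=193
  after byte 3 (230): sum1=48, sum2=241
  after byte 4 (184): sum1=232, sum2=218
Checksum = sum2·256 + sum1 = 218·256 + 232 = 56040 = 0xDAE8.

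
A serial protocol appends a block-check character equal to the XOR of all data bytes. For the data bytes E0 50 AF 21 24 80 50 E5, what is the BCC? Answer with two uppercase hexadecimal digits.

2F

XOR the bytes together:
  start with 0xE0
  0xE0 ⊕ 0x50 = 0xB0
  0xB0 ⊕ 0xAF = 0x1F
  0x1F ⊕ 0x21 = 0x3E
  0x3E ⊕ 0x24 = 0x1A
  0x1A ⊕ 0x80 = 0x9A
  0x9A ⊕ 0x50 = 0xCA
  0xCA ⊕ 0xE5 = 0x2F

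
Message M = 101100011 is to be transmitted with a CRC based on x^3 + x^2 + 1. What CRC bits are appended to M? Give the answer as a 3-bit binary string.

Append 3 zeros: 101100011000. Divide by 1101 (XOR where the leading bit is 1):
  pos 0: 1011 XOR 1101 = 0110
  pos 1: 1100 XOR 1101 = 0001
  pos 4: 1001 XOR 1101 = 0100
  pos 5: 1001 XOR 1101 = 0100
  pos 6: 1000 XOR 1101 = 0101
  pos 7: 1010 XOR 1101 = 0111
  pos 8: 1110 XOR 1101 = 0011
Remainder (last 3 bits) = 011. This is the CRC / FCS.

011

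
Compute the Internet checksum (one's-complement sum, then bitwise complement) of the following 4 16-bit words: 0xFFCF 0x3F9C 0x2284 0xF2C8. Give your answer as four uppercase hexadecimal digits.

AB46

One's-complement addition (fold any carry out of bit 15 back into bit 0):
  0xFFCF + 0x3F9C = 0x13F6B → wrap carry → 0x3F6C
  0x3F6C + 0x2284 = 0x061F0
  0x61F0 + 0xF2C8 = 0x154B8 → wrap carry → 0x54B9
One's-complement sum = 0x54B9.
Checksum = ~0x54B9 & 0xFFFF = 0xAB46.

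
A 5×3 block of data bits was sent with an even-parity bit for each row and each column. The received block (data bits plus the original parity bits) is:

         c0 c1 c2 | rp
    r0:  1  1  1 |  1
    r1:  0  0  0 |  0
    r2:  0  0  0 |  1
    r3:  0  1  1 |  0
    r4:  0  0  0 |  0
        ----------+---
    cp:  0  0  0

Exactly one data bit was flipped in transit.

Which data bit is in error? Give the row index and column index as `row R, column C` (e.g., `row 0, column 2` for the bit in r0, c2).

row 2, column 0

Recompute each row's even parity and compare to rp:
  r0: data parity 1, sent rp 1 → ok
  r1: data parity 0, sent rp 0 → ok
  r2: data parity 0, sent rp 1 → mismatch
  r3: data parity 0, sent rp 0 → ok
  r4: data parity 0, sent rp 0 → ok
Recompute each column's even parity and compare to cp:
  c0: data parity 1, sent cp 0 → mismatch
  c1: data parity 0, sent cp 0 → ok
  c2: data parity 0, sent cp 0 → ok
Exactly one row (r2) and one column (c0) fail → the flipped bit is at their intersection.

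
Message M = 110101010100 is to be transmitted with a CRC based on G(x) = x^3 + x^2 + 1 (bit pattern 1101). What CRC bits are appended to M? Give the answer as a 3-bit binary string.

Append 3 zeros: 110101010100000. Divide by 1101 (XOR where the leading bit is 1):
  pos 0: 1101 XOR 1101 = 0000
  pos 5: 1010 XOR 1101 = 0111
  pos 6: 1111 XOR 1101 = 0010
  pos 8: 1000 XOR 1101 = 0101
  pos 9: 1010 XOR 1101 = 0111
  pos 10: 1110 XOR 1101 = 0011
Remainder (last 3 bits) = 110. This is the CRC / FCS.

110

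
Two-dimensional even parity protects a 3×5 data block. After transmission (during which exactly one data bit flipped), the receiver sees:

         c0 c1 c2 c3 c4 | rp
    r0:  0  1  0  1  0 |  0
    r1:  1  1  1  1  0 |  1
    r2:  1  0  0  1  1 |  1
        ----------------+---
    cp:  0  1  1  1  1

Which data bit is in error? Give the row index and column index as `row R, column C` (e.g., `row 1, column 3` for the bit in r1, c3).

Recompute each row's even parity and compare to rp:
  r0: data parity 0, sent rp 0 → ok
  r1: data parity 0, sent rp 1 → mismatch
  r2: data parity 1, sent rp 1 → ok
Recompute each column's even parity and compare to cp:
  c0: data parity 0, sent cp 0 → ok
  c1: data parity 0, sent cp 1 → mismatch
  c2: data parity 1, sent cp 1 → ok
  c3: data parity 1, sent cp 1 → ok
  c4: data parity 1, sent cp 1 → ok
Exactly one row (r1) and one column (c1) fail → the flipped bit is at their intersection.

row 1, column 1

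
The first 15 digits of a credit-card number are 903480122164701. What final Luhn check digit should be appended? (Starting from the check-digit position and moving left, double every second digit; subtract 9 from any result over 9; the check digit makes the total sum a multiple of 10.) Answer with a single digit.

Partial digits right→left: 1 0 7 4 6 1 2 2 1 0 8 4 3 0 9
Double every second digit counting from the check-digit position (so the 1st, 3rd, 5th, ... of the partial from the right).
  doubled (with −9 where >9): 2 5 3 4 2 7 6 9 → sum 38
  kept as-is: 0 4 1 2 0 4 0 → sum 11
Total = 38 + 11 = 49.
Check digit = (10 − (49 mod 10)) mod 10 = 1.

1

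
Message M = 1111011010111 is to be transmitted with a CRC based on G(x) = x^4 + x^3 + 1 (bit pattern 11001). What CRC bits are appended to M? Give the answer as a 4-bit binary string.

1101

Append 4 zeros: 11110110101110000. Divide by 11001 (XOR where the leading bit is 1):
  pos 0: 11110 XOR 11001 = 00111
  pos 2: 11111 XOR 11001 = 00110
  pos 4: 11001 XOR 11001 = 00000
  pos 10: 11100 XOR 11001 = 00101
  pos 12: 10100 XOR 11001 = 01101
Remainder (last 4 bits) = 1101. This is the CRC / FCS.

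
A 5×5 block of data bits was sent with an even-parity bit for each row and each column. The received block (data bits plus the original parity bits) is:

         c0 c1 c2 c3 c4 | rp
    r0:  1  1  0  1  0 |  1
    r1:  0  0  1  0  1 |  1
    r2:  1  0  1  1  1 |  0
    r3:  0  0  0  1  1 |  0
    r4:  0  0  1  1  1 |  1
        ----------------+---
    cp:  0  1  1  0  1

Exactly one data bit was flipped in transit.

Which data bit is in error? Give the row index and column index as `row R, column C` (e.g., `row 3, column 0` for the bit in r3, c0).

row 1, column 4

Recompute each row's even parity and compare to rp:
  r0: data parity 1, sent rp 1 → ok
  r1: data parity 0, sent rp 1 → mismatch
  r2: data parity 0, sent rp 0 → ok
  r3: data parity 0, sent rp 0 → ok
  r4: data parity 1, sent rp 1 → ok
Recompute each column's even parity and compare to cp:
  c0: data parity 0, sent cp 0 → ok
  c1: data parity 1, sent cp 1 → ok
  c2: data parity 1, sent cp 1 → ok
  c3: data parity 0, sent cp 0 → ok
  c4: data parity 0, sent cp 1 → mismatch
Exactly one row (r1) and one column (c4) fail → the flipped bit is at their intersection.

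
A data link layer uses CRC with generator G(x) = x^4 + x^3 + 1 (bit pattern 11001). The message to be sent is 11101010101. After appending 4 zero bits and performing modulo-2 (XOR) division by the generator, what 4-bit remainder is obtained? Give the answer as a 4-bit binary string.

Append 4 zeros: 111010101010000. Divide by 11001 (XOR where the leading bit is 1):
  pos 0: 11101 XOR 11001 = 00100
  pos 2: 10001 XOR 11001 = 01000
  pos 3: 10000 XOR 11001 = 01001
  pos 4: 10011 XOR 11001 = 01010
  pos 5: 10100 XOR 11001 = 01101
  pos 6: 11011 XOR 11001 = 00010
  pos 9: 10000 XOR 11001 = 01001
  pos 10: 10010 XOR 11001 = 01011
Remainder (last 4 bits) = 1011. This is the CRC / FCS.

1011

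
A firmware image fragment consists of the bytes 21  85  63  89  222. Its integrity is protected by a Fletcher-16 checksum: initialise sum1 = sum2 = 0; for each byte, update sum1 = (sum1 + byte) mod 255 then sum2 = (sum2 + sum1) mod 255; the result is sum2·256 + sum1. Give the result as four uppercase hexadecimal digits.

0EE1

Running sums (mod 255):
  after byte 0 (21): sum1=21, sum2=21
  after byte 1 (85): sum1=106, sum2=127
  after byte 2 (63): sum1=169, sum2=41
  after byte 3 (89): sum1=3, sum2=44
  after byte 4 (222): sum1=225, sum2=14
Checksum = sum2·256 + sum1 = 14·256 + 225 = 3809 = 0x0EE1.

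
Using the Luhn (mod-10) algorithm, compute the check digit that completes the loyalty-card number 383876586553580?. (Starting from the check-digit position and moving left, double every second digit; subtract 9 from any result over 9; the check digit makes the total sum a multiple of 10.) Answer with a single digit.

Partial digits right→left: 0 8 5 3 5 5 6 8 5 6 7 8 3 8 3
Double every second digit counting from the check-digit position (so the 1st, 3rd, 5th, ... of the partial from the right).
  doubled (with −9 where >9): 0 1 1 3 1 5 6 6 → sum 23
  kept as-is: 8 3 5 8 6 8 8 → sum 46
Total = 23 + 46 = 69.
Check digit = (10 − (69 mod 10)) mod 10 = 1.

1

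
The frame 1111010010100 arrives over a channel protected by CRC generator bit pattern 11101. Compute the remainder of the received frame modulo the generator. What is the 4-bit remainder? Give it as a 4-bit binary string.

Modulo-2 division of 1111010010100 by 11101:
  pos 0: 11110 XOR 11101 = 00011
  pos 3: 11100 XOR 11101 = 00001
  pos 7: 11010 XOR 11101 = 00111
Remainder = 1110 (nonzero — an error is detected).

1110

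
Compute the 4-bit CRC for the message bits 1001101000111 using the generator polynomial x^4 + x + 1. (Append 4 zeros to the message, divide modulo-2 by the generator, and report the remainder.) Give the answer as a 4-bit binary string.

Append 4 zeros: 10011010001110000. Divide by 10011 (XOR where the leading bit is 1):
  pos 0: 10011 XOR 10011 = 00000
  pos 6: 10001 XOR 10011 = 00010
  pos 9: 10110 XOR 10011 = 00101
  pos 11: 10100 XOR 10011 = 00111
Remainder (last 4 bits) = 1110. This is the CRC / FCS.

1110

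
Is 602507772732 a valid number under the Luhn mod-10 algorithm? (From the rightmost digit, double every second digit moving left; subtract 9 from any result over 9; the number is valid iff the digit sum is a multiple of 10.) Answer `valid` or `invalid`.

From the right, keep odd positions and double even positions (subtract 9 from any doubled value over 9):
  doubled (positions 2,4,...): 6 4 5 0 4 3 → sum 22
  kept (positions 1,3,...): 2 7 7 7 5 0 → sum 28
Total = 50.
50 mod 10 = 0, so the number is valid.

valid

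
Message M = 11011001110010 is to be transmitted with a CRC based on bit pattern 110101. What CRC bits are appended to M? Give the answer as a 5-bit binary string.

11000

Append 5 zeros: 1101100111001000000. Divide by 110101 (XOR where the leading bit is 1):
  pos 0: 110110 XOR 110101 = 000011
  pos 4: 110111 XOR 110101 = 000010
  pos 8: 100010 XOR 110101 = 010111
  pos 9: 101110 XOR 110101 = 011011
  pos 10: 110110 XOR 110101 = 000011
Remainder (last 5 bits) = 11000. This is the CRC / FCS.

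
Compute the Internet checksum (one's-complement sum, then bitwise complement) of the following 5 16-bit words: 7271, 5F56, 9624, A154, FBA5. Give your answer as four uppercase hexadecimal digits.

FB18

One's-complement addition (fold any carry out of bit 15 back into bit 0):
  0x7271 + 0x5F56 = 0x0D1C7
  0xD1C7 + 0x9624 = 0x167EB → wrap carry → 0x67EC
  0x67EC + 0xA154 = 0x10940 → wrap carry → 0x0941
  0x0941 + 0xFBA5 = 0x104E6 → wrap carry → 0x04E7
One's-complement sum = 0x04E7.
Checksum = ~0x04E7 & 0xFFFF = 0xFB18.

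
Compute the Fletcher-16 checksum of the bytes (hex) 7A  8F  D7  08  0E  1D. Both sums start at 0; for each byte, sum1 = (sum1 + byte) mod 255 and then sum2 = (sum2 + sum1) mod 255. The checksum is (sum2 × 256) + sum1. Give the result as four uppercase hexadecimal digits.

5D15

Running sums (mod 255):
  after byte 0 (7A): sum1=122, sum2=122
  after byte 1 (8F): sum1=10, sum2=132
  after byte 2 (D7): sum1=225, sum2=102
  after byte 3 (08): sum1=233, sum2=80
  after byte 4 (0E): sum1=247, sum2=72
  after byte 5 (1D): sum1=21, sum2=93
Checksum = sum2·256 + sum1 = 93·256 + 21 = 23829 = 0x5D15.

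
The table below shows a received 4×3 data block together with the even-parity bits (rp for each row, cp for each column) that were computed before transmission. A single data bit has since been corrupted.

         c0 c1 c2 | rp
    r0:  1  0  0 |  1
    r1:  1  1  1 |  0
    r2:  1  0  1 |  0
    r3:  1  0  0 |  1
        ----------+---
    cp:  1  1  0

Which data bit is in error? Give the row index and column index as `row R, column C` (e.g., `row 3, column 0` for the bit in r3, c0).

Recompute each row's even parity and compare to rp:
  r0: data parity 1, sent rp 1 → ok
  r1: data parity 1, sent rp 0 → mismatch
  r2: data parity 0, sent rp 0 → ok
  r3: data parity 1, sent rp 1 → ok
Recompute each column's even parity and compare to cp:
  c0: data parity 0, sent cp 1 → mismatch
  c1: data parity 1, sent cp 1 → ok
  c2: data parity 0, sent cp 0 → ok
Exactly one row (r1) and one column (c0) fail → the flipped bit is at their intersection.

row 1, column 0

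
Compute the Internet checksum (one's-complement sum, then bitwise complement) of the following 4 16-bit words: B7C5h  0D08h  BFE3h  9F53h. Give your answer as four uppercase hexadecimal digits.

DBFA

One's-complement addition (fold any carry out of bit 15 back into bit 0):
  0xB7C5 + 0x0D08 = 0x0C4CD
  0xC4CD + 0xBFE3 = 0x184B0 → wrap carry → 0x84B1
  0x84B1 + 0x9F53 = 0x12404 → wrap carry → 0x2405
One's-complement sum = 0x2405.
Checksum = ~0x2405 & 0xFFFF = 0xDBFA.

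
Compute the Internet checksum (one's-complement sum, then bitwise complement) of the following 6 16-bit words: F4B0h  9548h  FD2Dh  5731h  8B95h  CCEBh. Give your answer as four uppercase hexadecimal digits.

C925

One's-complement addition (fold any carry out of bit 15 back into bit 0):
  0xF4B0 + 0x9548 = 0x189F8 → wrap carry → 0x89F9
  0x89F9 + 0xFD2D = 0x18726 → wrap carry → 0x8727
  0x8727 + 0x5731 = 0x0DE58
  0xDE58 + 0x8B95 = 0x169ED → wrap carry → 0x69EE
  0x69EE + 0xCCEB = 0x136D9 → wrap carry → 0x36DA
One's-complement sum = 0x36DA.
Checksum = ~0x36DA & 0xFFFF = 0xC925.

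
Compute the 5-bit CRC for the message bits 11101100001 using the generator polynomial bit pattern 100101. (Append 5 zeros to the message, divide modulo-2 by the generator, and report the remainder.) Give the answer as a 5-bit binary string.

Append 5 zeros: 1110110000100000. Divide by 100101 (XOR where the leading bit is 1):
  pos 0: 111011 XOR 100101 = 011110
  pos 1: 111100 XOR 100101 = 011001
  pos 2: 110010 XOR 100101 = 010111
  pos 3: 101110 XOR 100101 = 001011
  pos 5: 101101 XOR 100101 = 001000
  pos 7: 100000 XOR 100101 = 000101
  pos 10: 101000 XOR 100101 = 001101
Remainder (last 5 bits) = 01101. This is the CRC / FCS.

01101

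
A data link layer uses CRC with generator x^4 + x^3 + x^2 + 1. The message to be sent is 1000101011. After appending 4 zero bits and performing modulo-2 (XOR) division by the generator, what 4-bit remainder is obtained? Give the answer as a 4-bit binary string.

0001

Append 4 zeros: 10001010110000. Divide by 11101 (XOR where the leading bit is 1):
  pos 0: 10001 XOR 11101 = 01100
  pos 1: 11000 XOR 11101 = 00101
  pos 3: 10110 XOR 11101 = 01011
  pos 4: 10111 XOR 11101 = 01010
  pos 5: 10101 XOR 11101 = 01000
  pos 6: 10000 XOR 11101 = 01101
  pos 7: 11010 XOR 11101 = 00111
  pos 9: 11100 XOR 11101 = 00001
Remainder (last 4 bits) = 0001. This is the CRC / FCS.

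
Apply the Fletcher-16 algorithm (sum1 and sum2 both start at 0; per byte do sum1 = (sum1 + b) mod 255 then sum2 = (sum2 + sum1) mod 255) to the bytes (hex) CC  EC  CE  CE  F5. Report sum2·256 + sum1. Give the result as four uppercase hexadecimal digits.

B34D

Running sums (mod 255):
  after byte 0 (CC): sum1=204, sum2=204
  after byte 1 (EC): sum1=185, sum2=134
  after byte 2 (CE): sum1=136, sum2=15
  after byte 3 (CE): sum1=87, sum2=102
  after byte 4 (F5): sum1=77, sum2=179
Checksum = sum2·256 + sum1 = 179·256 + 77 = 45901 = 0xB34D.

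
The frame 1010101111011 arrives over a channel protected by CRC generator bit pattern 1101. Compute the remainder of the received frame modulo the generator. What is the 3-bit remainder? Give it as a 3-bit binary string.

Modulo-2 division of 1010101111011 by 1101:
  pos 0: 1010 XOR 1101 = 0111
  pos 1: 1111 XOR 1101 = 0010
  pos 3: 1001 XOR 1101 = 0100
  pos 4: 1001 XOR 1101 = 0100
  pos 5: 1001 XOR 1101 = 0100
  pos 6: 1001 XOR 1101 = 0100
  pos 7: 1000 XOR 1101 = 0101
  pos 8: 1011 XOR 1101 = 0110
  pos 9: 1101 XOR 1101 = 0000
Remainder = 000 (zero — the frame passes the CRC check).

000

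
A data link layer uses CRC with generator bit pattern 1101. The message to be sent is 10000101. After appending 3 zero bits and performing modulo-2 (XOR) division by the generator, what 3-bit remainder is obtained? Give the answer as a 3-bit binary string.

Append 3 zeros: 10000101000. Divide by 1101 (XOR where the leading bit is 1):
  pos 0: 1000 XOR 1101 = 0101
  pos 1: 1010 XOR 1101 = 0111
  pos 2: 1111 XOR 1101 = 0010
  pos 4: 1001 XOR 1101 = 0100
  pos 5: 1000 XOR 1101 = 0101
  pos 6: 1010 XOR 1101 = 0111
  pos 7: 1110 XOR 1101 = 0011
Remainder (last 3 bits) = 011. This is the CRC / FCS.

011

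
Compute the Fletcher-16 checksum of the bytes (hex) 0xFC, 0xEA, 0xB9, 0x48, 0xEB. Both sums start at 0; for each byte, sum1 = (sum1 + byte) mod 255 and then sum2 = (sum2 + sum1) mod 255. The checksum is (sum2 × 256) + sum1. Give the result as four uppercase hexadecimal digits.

46D5

Running sums (mod 255):
  after byte 0 (0xFC): sum1=252, sum2=252
  after byte 1 (0xEA): sum1=231, sum2=228
  after byte 2 (0xB9): sum1=161, sum2=134
  after byte 3 (0x48): sum1=233, sum2=112
  after byte 4 (0xEB): sum1=213, sum2=70
Checksum = sum2·256 + sum1 = 70·256 + 213 = 18133 = 0x46D5.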